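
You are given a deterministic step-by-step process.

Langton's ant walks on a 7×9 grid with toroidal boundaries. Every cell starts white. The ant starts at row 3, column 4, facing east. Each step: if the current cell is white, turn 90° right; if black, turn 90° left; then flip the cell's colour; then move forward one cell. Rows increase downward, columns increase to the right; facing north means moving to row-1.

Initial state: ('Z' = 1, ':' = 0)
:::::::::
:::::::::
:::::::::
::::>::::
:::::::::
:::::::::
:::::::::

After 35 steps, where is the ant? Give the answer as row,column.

step 0: :::::::::
:::::::::
:::::::::
::::>::::
:::::::::
:::::::::
:::::::::
step 1: :::::::::
:::::::::
:::::::::
::::Z::::
::::v::::
:::::::::
:::::::::
step 2: :::::::::
:::::::::
:::::::::
::::Z::::
:::<Z::::
:::::::::
:::::::::
step 3: :::::::::
:::::::::
:::::::::
:::^Z::::
:::ZZ::::
:::::::::
:::::::::
step 4: :::::::::
:::::::::
:::::::::
:::Z>::::
:::ZZ::::
:::::::::
:::::::::
step 5: :::::::::
:::::::::
::::^::::
:::Z:::::
:::ZZ::::
:::::::::
:::::::::
step 6: :::::::::
:::::::::
::::Z>:::
:::Z:::::
:::ZZ::::
:::::::::
:::::::::
step 7: :::::::::
:::::::::
::::ZZ:::
:::Z:v:::
:::ZZ::::
:::::::::
:::::::::
step 8: :::::::::
:::::::::
::::ZZ:::
:::Z<Z:::
:::ZZ::::
:::::::::
:::::::::
step 9: :::::::::
:::::::::
::::^Z:::
:::ZZZ:::
:::ZZ::::
:::::::::
:::::::::
step 10: :::::::::
:::::::::
:::<:Z:::
:::ZZZ:::
:::ZZ::::
:::::::::
:::::::::
step 11: :::::::::
:::^:::::
:::Z:Z:::
:::ZZZ:::
:::ZZ::::
:::::::::
:::::::::
step 12: :::::::::
:::Z>::::
:::Z:Z:::
:::ZZZ:::
:::ZZ::::
:::::::::
:::::::::
step 13: :::::::::
:::ZZ::::
:::ZvZ:::
:::ZZZ:::
:::ZZ::::
:::::::::
:::::::::
step 14: :::::::::
:::ZZ::::
:::<ZZ:::
:::ZZZ:::
:::ZZ::::
:::::::::
:::::::::
step 15: :::::::::
:::ZZ::::
::::ZZ:::
:::vZZ:::
:::ZZ::::
:::::::::
:::::::::
step 16: :::::::::
:::ZZ::::
::::ZZ:::
::::>Z:::
:::ZZ::::
:::::::::
:::::::::
step 17: :::::::::
:::ZZ::::
::::^Z:::
:::::Z:::
:::ZZ::::
:::::::::
:::::::::
step 18: :::::::::
:::ZZ::::
:::<:Z:::
:::::Z:::
:::ZZ::::
:::::::::
:::::::::
step 19: :::::::::
:::^Z::::
:::Z:Z:::
:::::Z:::
:::ZZ::::
:::::::::
:::::::::
step 20: :::::::::
::<:Z::::
:::Z:Z:::
:::::Z:::
:::ZZ::::
:::::::::
:::::::::
step 21: ::^::::::
::Z:Z::::
:::Z:Z:::
:::::Z:::
:::ZZ::::
:::::::::
:::::::::
step 22: ::Z>:::::
::Z:Z::::
:::Z:Z:::
:::::Z:::
:::ZZ::::
:::::::::
:::::::::
step 23: ::ZZ:::::
::ZvZ::::
:::Z:Z:::
:::::Z:::
:::ZZ::::
:::::::::
:::::::::
step 24: ::ZZ:::::
::<ZZ::::
:::Z:Z:::
:::::Z:::
:::ZZ::::
:::::::::
:::::::::
step 25: ::ZZ:::::
:::ZZ::::
::vZ:Z:::
:::::Z:::
:::ZZ::::
:::::::::
:::::::::
step 26: ::ZZ:::::
:::ZZ::::
:<ZZ:Z:::
:::::Z:::
:::ZZ::::
:::::::::
:::::::::
step 27: ::ZZ:::::
:^:ZZ::::
:ZZZ:Z:::
:::::Z:::
:::ZZ::::
:::::::::
:::::::::
step 28: ::ZZ:::::
:Z>ZZ::::
:ZZZ:Z:::
:::::Z:::
:::ZZ::::
:::::::::
:::::::::
step 29: ::ZZ:::::
:ZZZZ::::
:ZvZ:Z:::
:::::Z:::
:::ZZ::::
:::::::::
:::::::::
step 30: ::ZZ:::::
:ZZZZ::::
:Z:>:Z:::
:::::Z:::
:::ZZ::::
:::::::::
:::::::::
step 31: ::ZZ:::::
:ZZ^Z::::
:Z:::Z:::
:::::Z:::
:::ZZ::::
:::::::::
:::::::::
step 32: ::ZZ:::::
:Z<:Z::::
:Z:::Z:::
:::::Z:::
:::ZZ::::
:::::::::
:::::::::
step 33: ::ZZ:::::
:Z::Z::::
:Zv::Z:::
:::::Z:::
:::ZZ::::
:::::::::
:::::::::
step 34: ::ZZ:::::
:Z::Z::::
:<Z::Z:::
:::::Z:::
:::ZZ::::
:::::::::
:::::::::
step 35: ::ZZ:::::
:Z::Z::::
::Z::Z:::
:v:::Z:::
:::ZZ::::
:::::::::
:::::::::

3,1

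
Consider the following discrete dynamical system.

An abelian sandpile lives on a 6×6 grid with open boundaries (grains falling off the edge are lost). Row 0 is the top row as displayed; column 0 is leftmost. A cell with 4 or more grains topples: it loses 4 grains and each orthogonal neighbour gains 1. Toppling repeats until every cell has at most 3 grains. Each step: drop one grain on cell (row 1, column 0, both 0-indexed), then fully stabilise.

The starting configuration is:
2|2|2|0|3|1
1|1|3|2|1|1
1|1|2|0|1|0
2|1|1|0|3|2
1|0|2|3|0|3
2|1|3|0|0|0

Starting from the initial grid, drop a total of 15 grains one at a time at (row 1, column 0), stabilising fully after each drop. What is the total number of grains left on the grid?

step 0: 2|2|2|0|3|1
1|1|3|2|1|1
1|1|2|0|1|0
2|1|1|0|3|2
1|0|2|3|0|3
2|1|3|0|0|0
step 1: 2|2|2|0|3|1
2|1|3|2|1|1
1|1|2|0|1|0
2|1|1|0|3|2
1|0|2|3|0|3
2|1|3|0|0|0
step 2: 2|2|2|0|3|1
3|1|3|2|1|1
1|1|2|0|1|0
2|1|1|0|3|2
1|0|2|3|0|3
2|1|3|0|0|0
step 3: 3|2|2|0|3|1
0|2|3|2|1|1
2|1|2|0|1|0
2|1|1|0|3|2
1|0|2|3|0|3
2|1|3|0|0|0
step 4: 3|2|2|0|3|1
1|2|3|2|1|1
2|1|2|0|1|0
2|1|1|0|3|2
1|0|2|3|0|3
2|1|3|0|0|0
step 5: 3|2|2|0|3|1
2|2|3|2|1|1
2|1|2|0|1|0
2|1|1|0|3|2
1|0|2|3|0|3
2|1|3|0|0|0
step 6: 3|2|2|0|3|1
3|2|3|2|1|1
2|1|2|0|1|0
2|1|1|0|3|2
1|0|2|3|0|3
2|1|3|0|0|0
step 7: 0|3|2|0|3|1
1|3|3|2|1|1
3|1|2|0|1|0
2|1|1|0|3|2
1|0|2|3|0|3
2|1|3|0|0|0
step 8: 0|3|2|0|3|1
2|3|3|2|1|1
3|1|2|0|1|0
2|1|1|0|3|2
1|0|2|3|0|3
2|1|3|0|0|0
step 9: 0|3|2|0|3|1
3|3|3|2|1|1
3|1|2|0|1|0
2|1|1|0|3|2
1|0|2|3|0|3
2|1|3|0|0|0
step 10: 2|1|0|1|3|1
2|2|1|3|1|1
0|3|3|0|1|0
3|1|1|0|3|2
1|0|2|3|0|3
2|1|3|0|0|0
step 11: 2|1|0|1|3|1
3|2|1|3|1|1
0|3|3|0|1|0
3|1|1|0|3|2
1|0|2|3|0|3
2|1|3|0|0|0
step 12: 3|1|0|1|3|1
0|3|1|3|1|1
1|3|3|0|1|0
3|1|1|0|3|2
1|0|2|3|0|3
2|1|3|0|0|0
step 13: 3|1|0|1|3|1
1|3|1|3|1|1
1|3|3|0|1|0
3|1|1|0|3|2
1|0|2|3|0|3
2|1|3|0|0|0
step 14: 3|1|0|1|3|1
2|3|1|3|1|1
1|3|3|0|1|0
3|1|1|0|3|2
1|0|2|3|0|3
2|1|3|0|0|0
step 15: 3|1|0|1|3|1
3|3|1|3|1|1
1|3|3|0|1|0
3|1|1|0|3|2
1|0|2|3|0|3
2|1|3|0|0|0

54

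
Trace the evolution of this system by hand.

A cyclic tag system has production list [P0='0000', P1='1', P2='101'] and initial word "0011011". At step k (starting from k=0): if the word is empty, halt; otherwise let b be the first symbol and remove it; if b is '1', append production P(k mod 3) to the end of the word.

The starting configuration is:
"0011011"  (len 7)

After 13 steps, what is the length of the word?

gen 0: "0011011"  (len 7)
gen 1: "011011"  (len 6)
gen 2: "11011"  (len 5)
gen 3: "1011101"  (len 7)
gen 4: "0111010000"  (len 10)
gen 5: "111010000"  (len 9)
gen 6: "11010000101"  (len 11)
gen 7: "10100001010000"  (len 14)
gen 8: "01000010100001"  (len 14)
gen 9: "1000010100001"  (len 13)
gen 10: "0000101000010000"  (len 16)
gen 11: "000101000010000"  (len 15)
gen 12: "00101000010000"  (len 14)
gen 13: "0101000010000"  (len 13)

13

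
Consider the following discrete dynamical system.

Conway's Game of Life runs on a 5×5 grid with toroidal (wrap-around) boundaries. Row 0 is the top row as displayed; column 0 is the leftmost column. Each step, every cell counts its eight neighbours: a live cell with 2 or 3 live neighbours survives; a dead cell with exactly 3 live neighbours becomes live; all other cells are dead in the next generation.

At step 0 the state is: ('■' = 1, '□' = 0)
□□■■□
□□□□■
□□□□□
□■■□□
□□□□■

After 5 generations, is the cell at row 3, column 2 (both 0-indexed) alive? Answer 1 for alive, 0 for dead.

0

step 0: □□■■□
□□□□■
□□□□□
□■■□□
□□□□■
step 1: □□□■■
□□□■□
□□□□□
□□□□□
□■□□□
step 2: □□■■■
□□□■■
□□□□□
□□□□□
□□□□□
step 3: □□■□■
□□■□■
□□□□□
□□□□□
□□□■□
step 4: □□■□■
□□□□□
□□□□□
□□□□□
□□□■□
step 5: □□□■□
□□□□□
□□□□□
□□□□□
□□□■□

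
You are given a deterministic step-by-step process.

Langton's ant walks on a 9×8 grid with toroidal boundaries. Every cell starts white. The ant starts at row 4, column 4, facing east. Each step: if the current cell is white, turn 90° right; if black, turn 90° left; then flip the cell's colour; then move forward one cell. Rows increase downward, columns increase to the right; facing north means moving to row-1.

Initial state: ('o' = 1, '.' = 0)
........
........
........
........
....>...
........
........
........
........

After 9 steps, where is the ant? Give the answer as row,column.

3,4

[0] ........
........
........
........
....>...
........
........
........
........
[1] ........
........
........
........
....o...
....v...
........
........
........
[2] ........
........
........
........
....o...
...<o...
........
........
........
[3] ........
........
........
........
...^o...
...oo...
........
........
........
[4] ........
........
........
........
...o>...
...oo...
........
........
........
[5] ........
........
........
....^...
...o....
...oo...
........
........
........
[6] ........
........
........
....o>..
...o....
...oo...
........
........
........
[7] ........
........
........
....oo..
...o.v..
...oo...
........
........
........
[8] ........
........
........
....oo..
...o<o..
...oo...
........
........
........
[9] ........
........
........
....^o..
...ooo..
...oo...
........
........
........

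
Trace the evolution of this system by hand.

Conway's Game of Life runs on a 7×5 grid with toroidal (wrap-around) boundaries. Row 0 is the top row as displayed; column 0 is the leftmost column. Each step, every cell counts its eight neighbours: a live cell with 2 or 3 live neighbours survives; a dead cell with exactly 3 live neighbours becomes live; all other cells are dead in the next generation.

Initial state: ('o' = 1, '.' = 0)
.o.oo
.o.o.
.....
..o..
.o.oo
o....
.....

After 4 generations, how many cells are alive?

k=0  .o.oo
.o.o.
.....
..o..
.o.oo
o....
.....
k=1  o..oo
o..oo
..o..
..oo.
ooooo
o...o
o...o
k=2  .o...
ooo..
.oo..
o....
.....
..o..
.o...
k=3  .....
o....
..o..
.o...
.....
.....
.oo..
k=4  .o...
.....
.o...
.....
.....
.....
.....

2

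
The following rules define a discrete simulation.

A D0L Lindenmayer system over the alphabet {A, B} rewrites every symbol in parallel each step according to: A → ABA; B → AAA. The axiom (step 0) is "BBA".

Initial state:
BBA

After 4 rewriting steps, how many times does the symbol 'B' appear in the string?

k=0  BBA
k=1  AAAAAAABA
k=2  ABAABAABAABAABAABAABAAAAABA
k=3  ABAAAAABAABAAAAABAABAAAAABAABAAAAABAABAAAAABAABAAAAABAABAAAAABAABAABAABAABAAAAABA
k=4  ABAAAAABAABAABAABAABAAAAABAABAAAAABAABAABAABAABAAAAABAABAA…AABAABAAAAABAABAAAAABAABAAAAABAABAAAAABAABAABAABAABAAAAABA  (len 243)

62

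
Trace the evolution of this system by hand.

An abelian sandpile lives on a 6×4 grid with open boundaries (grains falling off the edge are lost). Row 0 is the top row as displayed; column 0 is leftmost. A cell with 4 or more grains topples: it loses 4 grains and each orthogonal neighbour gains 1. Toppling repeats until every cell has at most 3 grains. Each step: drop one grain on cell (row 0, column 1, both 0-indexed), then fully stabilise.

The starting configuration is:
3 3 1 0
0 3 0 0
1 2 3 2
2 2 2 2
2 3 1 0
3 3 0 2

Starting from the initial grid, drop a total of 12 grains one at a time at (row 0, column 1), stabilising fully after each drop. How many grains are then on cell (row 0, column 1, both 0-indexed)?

t=0: 3 3 1 0
0 3 0 0
1 2 3 2
2 2 2 2
2 3 1 0
3 3 0 2
t=1: 0 2 2 0
2 0 1 0
1 3 3 2
2 2 2 2
2 3 1 0
3 3 0 2
t=2: 0 3 2 0
2 0 1 0
1 3 3 2
2 2 2 2
2 3 1 0
3 3 0 2
t=3: 1 0 3 0
2 1 1 0
1 3 3 2
2 2 2 2
2 3 1 0
3 3 0 2
t=4: 1 1 3 0
2 1 1 0
1 3 3 2
2 2 2 2
2 3 1 0
3 3 0 2
t=5: 1 2 3 0
2 1 1 0
1 3 3 2
2 2 2 2
2 3 1 0
3 3 0 2
t=6: 1 3 3 0
2 1 1 0
1 3 3 2
2 2 2 2
2 3 1 0
3 3 0 2
t=7: 2 1 0 1
2 2 2 0
1 3 3 2
2 2 2 2
2 3 1 0
3 3 0 2
t=8: 2 2 0 1
2 2 2 0
1 3 3 2
2 2 2 2
2 3 1 0
3 3 0 2
t=9: 2 3 0 1
2 2 2 0
1 3 3 2
2 2 2 2
2 3 1 0
3 3 0 2
t=10: 3 0 1 1
2 3 2 0
1 3 3 2
2 2 2 2
2 3 1 0
3 3 0 2
t=11: 3 1 1 1
2 3 2 0
1 3 3 2
2 2 2 2
2 3 1 0
3 3 0 2
t=12: 3 2 1 1
2 3 2 0
1 3 3 2
2 2 2 2
2 3 1 0
3 3 0 2

2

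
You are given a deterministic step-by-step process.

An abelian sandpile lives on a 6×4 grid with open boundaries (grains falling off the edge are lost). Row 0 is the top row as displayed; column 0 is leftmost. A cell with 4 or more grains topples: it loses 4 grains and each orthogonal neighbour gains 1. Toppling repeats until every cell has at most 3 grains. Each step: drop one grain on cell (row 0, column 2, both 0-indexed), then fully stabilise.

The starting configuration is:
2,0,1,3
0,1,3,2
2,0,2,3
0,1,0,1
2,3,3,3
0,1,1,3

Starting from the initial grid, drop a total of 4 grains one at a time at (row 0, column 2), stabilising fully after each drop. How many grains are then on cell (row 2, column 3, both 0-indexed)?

k=0  2,0,1,3
0,1,3,2
2,0,2,3
0,1,0,1
2,3,3,3
0,1,1,3
k=1  2,0,2,3
0,1,3,2
2,0,2,3
0,1,0,1
2,3,3,3
0,1,1,3
k=2  2,0,3,3
0,1,3,2
2,0,2,3
0,1,0,1
2,3,3,3
0,1,1,3
k=3  2,1,2,1
0,2,2,1
2,1,0,1
0,1,1,2
2,3,3,3
0,1,1,3
k=4  2,1,3,1
0,2,2,1
2,1,0,1
0,1,1,2
2,3,3,3
0,1,1,3

1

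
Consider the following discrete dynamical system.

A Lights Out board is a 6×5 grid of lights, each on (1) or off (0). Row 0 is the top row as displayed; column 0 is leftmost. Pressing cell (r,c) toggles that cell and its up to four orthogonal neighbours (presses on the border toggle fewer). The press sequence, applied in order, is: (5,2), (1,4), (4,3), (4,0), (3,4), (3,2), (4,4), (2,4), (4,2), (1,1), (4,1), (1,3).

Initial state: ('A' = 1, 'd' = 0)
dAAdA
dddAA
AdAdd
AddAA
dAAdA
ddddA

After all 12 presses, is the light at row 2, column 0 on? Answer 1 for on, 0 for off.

t=0: dAAdA
dddAA
AdAdd
AddAA
dAAdA
ddddA
t=1: dAAdA
dddAA
AdAdd
AddAA
dAddA
dAAAA
t=2: dAAdd
ddddd
AdAdA
AddAA
dAddA
dAAAA
t=3: dAAdd
ddddd
AdAdA
AdddA
dAAAd
dAAdA
t=4: dAAdd
ddddd
AdAdA
ddddA
AdAAd
AAAdA
t=5: dAAdd
ddddd
AdAdd
dddAd
AdAAA
AAAdA
t=6: dAAdd
ddddd
Adddd
dAAdd
AddAA
AAAdA
t=7: dAAdd
ddddd
Adddd
dAAdA
Adddd
AAAdd
t=8: dAAdd
ddddA
AddAA
dAAdd
Adddd
AAAdd
t=9: dAAdd
ddddA
AddAA
dAddd
AAAAd
AAddd
t=10: ddAdd
AAAdA
AAdAA
dAddd
AAAAd
AAddd
t=11: ddAdd
AAAdA
AAdAA
ddddd
dddAd
Adddd
t=12: ddAAd
AAdAd
AAddA
ddddd
dddAd
Adddd

1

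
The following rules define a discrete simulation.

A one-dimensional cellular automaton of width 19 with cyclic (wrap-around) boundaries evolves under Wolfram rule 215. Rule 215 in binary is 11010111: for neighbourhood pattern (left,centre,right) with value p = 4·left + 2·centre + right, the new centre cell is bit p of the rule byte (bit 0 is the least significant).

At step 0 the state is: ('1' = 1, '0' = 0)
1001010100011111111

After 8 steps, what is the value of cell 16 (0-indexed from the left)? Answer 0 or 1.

k=0  1001010100011111111
k=1  1111010111101111111
k=2  1111010011100111111
k=3  1111011101111011111
k=4  1111001100111001111
k=5  1111110111011110111
k=6  1111110011001110011
k=7  1111111101110111101
k=8  1111111100110011100

1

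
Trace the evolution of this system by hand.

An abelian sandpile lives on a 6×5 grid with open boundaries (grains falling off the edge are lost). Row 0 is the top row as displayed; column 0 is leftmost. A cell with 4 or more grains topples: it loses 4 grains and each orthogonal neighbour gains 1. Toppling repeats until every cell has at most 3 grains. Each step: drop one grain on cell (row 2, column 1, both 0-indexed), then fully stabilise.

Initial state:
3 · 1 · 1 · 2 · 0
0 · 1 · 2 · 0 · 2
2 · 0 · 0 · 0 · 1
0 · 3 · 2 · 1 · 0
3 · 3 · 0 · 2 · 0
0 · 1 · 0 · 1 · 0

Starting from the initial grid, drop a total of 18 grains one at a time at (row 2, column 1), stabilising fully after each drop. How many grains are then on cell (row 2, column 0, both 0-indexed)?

k=0  3 · 1 · 1 · 2 · 0
0 · 1 · 2 · 0 · 2
2 · 0 · 0 · 0 · 1
0 · 3 · 2 · 1 · 0
3 · 3 · 0 · 2 · 0
0 · 1 · 0 · 1 · 0
k=1  3 · 1 · 1 · 2 · 0
0 · 1 · 2 · 0 · 2
2 · 1 · 0 · 0 · 1
0 · 3 · 2 · 1 · 0
3 · 3 · 0 · 2 · 0
0 · 1 · 0 · 1 · 0
k=2  3 · 1 · 1 · 2 · 0
0 · 1 · 2 · 0 · 2
2 · 2 · 0 · 0 · 1
0 · 3 · 2 · 1 · 0
3 · 3 · 0 · 2 · 0
0 · 1 · 0 · 1 · 0
k=3  3 · 1 · 1 · 2 · 0
0 · 1 · 2 · 0 · 2
2 · 3 · 0 · 0 · 1
0 · 3 · 2 · 1 · 0
3 · 3 · 0 · 2 · 0
0 · 1 · 0 · 1 · 0
k=4  3 · 1 · 1 · 2 · 0
0 · 2 · 2 · 0 · 2
3 · 1 · 1 · 0 · 1
2 · 1 · 3 · 1 · 0
0 · 1 · 1 · 2 · 0
1 · 2 · 0 · 1 · 0
k=5  3 · 1 · 1 · 2 · 0
0 · 2 · 2 · 0 · 2
3 · 2 · 1 · 0 · 1
2 · 1 · 3 · 1 · 0
0 · 1 · 1 · 2 · 0
1 · 2 · 0 · 1 · 0
k=6  3 · 1 · 1 · 2 · 0
0 · 2 · 2 · 0 · 2
3 · 3 · 1 · 0 · 1
2 · 1 · 3 · 1 · 0
0 · 1 · 1 · 2 · 0
1 · 2 · 0 · 1 · 0
k=7  3 · 1 · 1 · 2 · 0
1 · 3 · 2 · 0 · 2
0 · 1 · 2 · 0 · 1
3 · 2 · 3 · 1 · 0
0 · 1 · 1 · 2 · 0
1 · 2 · 0 · 1 · 0
k=8  3 · 1 · 1 · 2 · 0
1 · 3 · 2 · 0 · 2
0 · 2 · 2 · 0 · 1
3 · 2 · 3 · 1 · 0
0 · 1 · 1 · 2 · 0
1 · 2 · 0 · 1 · 0
k=9  3 · 1 · 1 · 2 · 0
1 · 3 · 2 · 0 · 2
0 · 3 · 2 · 0 · 1
3 · 2 · 3 · 1 · 0
0 · 1 · 1 · 2 · 0
1 · 2 · 0 · 1 · 0
k=10  3 · 2 · 1 · 2 · 0
2 · 0 · 3 · 0 · 2
1 · 1 · 3 · 0 · 1
3 · 3 · 3 · 1 · 0
0 · 1 · 1 · 2 · 0
1 · 2 · 0 · 1 · 0
k=11  3 · 2 · 1 · 2 · 0
2 · 0 · 3 · 0 · 2
1 · 2 · 3 · 0 · 1
3 · 3 · 3 · 1 · 0
0 · 1 · 1 · 2 · 0
1 · 2 · 0 · 1 · 0
k=12  3 · 2 · 1 · 2 · 0
2 · 0 · 3 · 0 · 2
1 · 3 · 3 · 0 · 1
3 · 3 · 3 · 1 · 0
0 · 1 · 1 · 2 · 0
1 · 2 · 0 · 1 · 0
k=13  3 · 2 · 2 · 2 · 0
2 · 2 · 0 · 1 · 2
3 · 2 · 2 · 1 · 1
0 · 2 · 1 · 2 · 0
1 · 2 · 2 · 2 · 0
1 · 2 · 0 · 1 · 0
k=14  3 · 2 · 2 · 2 · 0
2 · 2 · 0 · 1 · 2
3 · 3 · 2 · 1 · 1
0 · 2 · 1 · 2 · 0
1 · 2 · 2 · 2 · 0
1 · 2 · 0 · 1 · 0
k=15  3 · 2 · 2 · 2 · 0
3 · 3 · 0 · 1 · 2
0 · 1 · 3 · 1 · 1
1 · 3 · 1 · 2 · 0
1 · 2 · 2 · 2 · 0
1 · 2 · 0 · 1 · 0
k=16  3 · 2 · 2 · 2 · 0
3 · 3 · 0 · 1 · 2
0 · 2 · 3 · 1 · 1
1 · 3 · 1 · 2 · 0
1 · 2 · 2 · 2 · 0
1 · 2 · 0 · 1 · 0
k=17  3 · 2 · 2 · 2 · 0
3 · 3 · 0 · 1 · 2
0 · 3 · 3 · 1 · 1
1 · 3 · 1 · 2 · 0
1 · 2 · 2 · 2 · 0
1 · 2 · 0 · 1 · 0
k=18  1 · 0 · 3 · 2 · 0
1 · 2 · 2 · 1 · 2
2 · 3 · 0 · 2 · 1
2 · 0 · 3 · 2 · 0
1 · 3 · 2 · 2 · 0
1 · 2 · 0 · 1 · 0

2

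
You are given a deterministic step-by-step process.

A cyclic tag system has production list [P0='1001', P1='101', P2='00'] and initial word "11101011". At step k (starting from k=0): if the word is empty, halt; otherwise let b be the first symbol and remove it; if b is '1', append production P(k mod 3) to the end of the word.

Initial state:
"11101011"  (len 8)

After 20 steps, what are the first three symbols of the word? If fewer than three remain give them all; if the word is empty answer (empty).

100

k=0  "11101011"  (len 8)
k=1  "11010111001"  (len 11)
k=2  "1010111001101"  (len 13)
k=3  "01011100110100"  (len 14)
k=4  "1011100110100"  (len 13)
k=5  "011100110100101"  (len 15)
k=6  "11100110100101"  (len 14)
k=7  "11001101001011001"  (len 17)
k=8  "1001101001011001101"  (len 19)
k=9  "00110100101100110100"  (len 20)
k=10  "0110100101100110100"  (len 19)
k=11  "110100101100110100"  (len 18)
k=12  "1010010110011010000"  (len 19)
k=13  "0100101100110100001001"  (len 22)
k=14  "100101100110100001001"  (len 21)
k=15  "0010110011010000100100"  (len 22)
k=16  "010110011010000100100"  (len 21)
k=17  "10110011010000100100"  (len 20)
k=18  "011001101000010010000"  (len 21)
k=19  "11001101000010010000"  (len 20)
k=20  "1001101000010010000101"  (len 22)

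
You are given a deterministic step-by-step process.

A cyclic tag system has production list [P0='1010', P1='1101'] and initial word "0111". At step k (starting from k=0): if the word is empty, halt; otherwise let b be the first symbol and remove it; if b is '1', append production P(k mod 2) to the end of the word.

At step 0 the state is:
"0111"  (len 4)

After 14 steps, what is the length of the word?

0) "0111"  (len 4)
1) "111"  (len 3)
2) "111101"  (len 6)
3) "111011010"  (len 9)
4) "110110101101"  (len 12)
5) "101101011011010"  (len 15)
6) "011010110110101101"  (len 18)
7) "11010110110101101"  (len 17)
8) "10101101101011011101"  (len 20)
9) "01011011010110111011010"  (len 23)
10) "1011011010110111011010"  (len 22)
11) "0110110101101110110101010"  (len 25)
12) "110110101101110110101010"  (len 24)
13) "101101011011101101010101010"  (len 27)
14) "011010110111011010101010101101"  (len 30)

30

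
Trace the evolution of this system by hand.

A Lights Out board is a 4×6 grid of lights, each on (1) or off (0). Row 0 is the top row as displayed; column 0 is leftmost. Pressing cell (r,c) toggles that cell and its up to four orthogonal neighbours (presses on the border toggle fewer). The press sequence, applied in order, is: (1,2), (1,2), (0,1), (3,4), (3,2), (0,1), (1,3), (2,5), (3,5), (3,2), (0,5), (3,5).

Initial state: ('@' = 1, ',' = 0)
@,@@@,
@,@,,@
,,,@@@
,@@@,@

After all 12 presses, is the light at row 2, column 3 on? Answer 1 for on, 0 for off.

0

[0] @,@@@,
@,@,,@
,,,@@@
,@@@,@
[1] @,,@@,
@@,@,@
,,@@@@
,@@@,@
[2] @,@@@,
@,@,,@
,,,@@@
,@@@,@
[3] ,@,@@,
@@@,,@
,,,@@@
,@@@,@
[4] ,@,@@,
@@@,,@
,,,@,@
,@@,@,
[5] ,@,@@,
@@@,,@
,,@@,@
,,,@@,
[6] @,@@@,
@,@,,@
,,@@,@
,,,@@,
[7] @,@,@,
@,,@@@
,,@,,@
,,,@@,
[8] @,@,@,
@,,@@,
,,@,@,
,,,@@@
[9] @,@,@,
@,,@@,
,,@,@@
,,,@,,
[10] @,@,@,
@,,@@,
,,,,@@
,@@,,,
[11] @,@,,@
@,,@@@
,,,,@@
,@@,,,
[12] @,@,,@
@,,@@@
,,,,@,
,@@,@@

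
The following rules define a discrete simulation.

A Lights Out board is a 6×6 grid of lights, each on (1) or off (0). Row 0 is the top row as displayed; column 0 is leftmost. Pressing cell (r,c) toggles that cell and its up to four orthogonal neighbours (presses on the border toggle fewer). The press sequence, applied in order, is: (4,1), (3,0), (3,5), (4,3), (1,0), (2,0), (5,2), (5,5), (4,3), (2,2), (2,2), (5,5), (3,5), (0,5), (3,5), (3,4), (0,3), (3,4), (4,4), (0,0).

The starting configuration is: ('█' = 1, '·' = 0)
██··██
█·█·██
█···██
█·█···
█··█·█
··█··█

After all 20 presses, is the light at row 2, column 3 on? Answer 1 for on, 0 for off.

0

step 0: ██··██
█·█·██
█···██
█·█···
█··█·█
··█··█
step 1: ██··██
█·█·██
█···██
███···
·███·█
·██··█
step 2: ██··██
█·█·██
····██
··█···
████·█
·██··█
step 3: ██··██
█·█·██
····█·
··█·██
████··
·██··█
step 4: ██··██
█·█·██
····█·
··████
██··█·
·███·█
step 5: ·█··██
·██·██
█···█·
··████
██··█·
·███·█
step 6: ·█··██
███·██
·█··█·
█·████
██··█·
·███·█
step 7: ·█··██
███·██
·█··█·
█·████
███·█·
·····█
step 8: ·█··██
███·██
·█··█·
█·████
███·██
····█·
step 9: ·█··██
███·██
·█··█·
█·█·██
██·█·█
···██·
step 10: ·█··██
██··██
··███·
█···██
██·█·█
···██·
step 11: ·█··██
███·██
·█··█·
█·█·██
██·█·█
···██·
step 12: ·█··██
███·██
·█··█·
█·█·██
██·█··
···█·█
step 13: ·█··██
███·██
·█··██
█·█···
██·█·█
···█·█
step 14: ·█····
███·█·
·█··██
█·█···
██·█·█
···█·█
step 15: ·█····
███·█·
·█··█·
█·█·██
██·█··
···█·█
step 16: ·█····
███·█·
·█····
█·██··
██·██·
···█·█
step 17: ·████·
█████·
·█····
█·██··
██·██·
···█·█
step 18: ·████·
█████·
·█··█·
█·█·██
██·█··
···█·█
step 19: ·████·
█████·
·█··█·
█·█··█
██··██
···███
step 20: █·███·
·████·
·█··█·
█·█··█
██··██
···███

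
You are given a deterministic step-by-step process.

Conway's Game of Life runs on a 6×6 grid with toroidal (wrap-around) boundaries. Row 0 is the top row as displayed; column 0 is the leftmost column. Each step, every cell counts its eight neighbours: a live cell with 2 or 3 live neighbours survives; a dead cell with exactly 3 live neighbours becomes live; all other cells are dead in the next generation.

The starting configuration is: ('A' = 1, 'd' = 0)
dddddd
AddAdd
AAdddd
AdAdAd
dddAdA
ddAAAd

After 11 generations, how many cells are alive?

t=0: dddddd
AddAdd
AAdddd
AdAdAd
dddAdA
ddAAAd
t=1: ddAdAd
AAdddd
AdAAdd
AdAAAd
dAdddA
ddAAAd
t=2: ddAdAA
AddddA
AdddAd
AdddAd
AAdddA
dAAdAA
t=3: ddAddd
AAdAdd
AAddAd
ddddAd
ddAAdd
ddAddd
t=4: ddAAdd
AddAdA
AAAAAd
dAAdAA
ddAAdd
dAAddd
t=5: AddAAd
AddddA
dddddd
dddddA
AdddAd
dAdddd
t=6: AAddAd
AdddAA
AddddA
dddddA
AddddA
AAdAAd
t=7: ddAddd
ddddAd
dddddd
ddddAd
dAdddd
ddAAAd
t=8: ddAdAd
dddddd
dddddd
dddddd
ddAdAd
dAAAdd
t=9: dAAddd
dddddd
dddddd
dddddd
dAAddd
dAddAd
t=10: dAAddd
dddddd
dddddd
dddddd
dAAddd
AddAdd
t=11: dAAddd
dddddd
dddddd
dddddd
dAAddd
AddAdd

6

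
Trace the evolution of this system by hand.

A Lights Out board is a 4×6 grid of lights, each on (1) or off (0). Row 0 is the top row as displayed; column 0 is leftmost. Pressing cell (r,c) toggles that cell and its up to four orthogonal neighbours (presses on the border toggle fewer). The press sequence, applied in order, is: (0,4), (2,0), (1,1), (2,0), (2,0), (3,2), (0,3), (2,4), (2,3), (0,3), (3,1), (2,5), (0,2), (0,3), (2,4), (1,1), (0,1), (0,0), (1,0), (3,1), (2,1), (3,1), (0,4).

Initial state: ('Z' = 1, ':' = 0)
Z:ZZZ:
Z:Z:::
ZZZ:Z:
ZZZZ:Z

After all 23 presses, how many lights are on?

[0] Z:ZZZ:
Z:Z:::
ZZZ:Z:
ZZZZ:Z
[1] Z:Z::Z
Z:Z:Z:
ZZZ:Z:
ZZZZ:Z
[2] Z:Z::Z
::Z:Z:
::Z:Z:
:ZZZ:Z
[3] ZZZ::Z
ZZ::Z:
:ZZ:Z:
:ZZZ:Z
[4] ZZZ::Z
:Z::Z:
Z:Z:Z:
ZZZZ:Z
[5] ZZZ::Z
ZZ::Z:
:ZZ:Z:
:ZZZ:Z
[6] ZZZ::Z
ZZ::Z:
:Z::Z:
:::::Z
[7] ZZ:ZZZ
ZZ:ZZ:
:Z::Z:
:::::Z
[8] ZZ:ZZZ
ZZ:Z::
:Z:Z:Z
::::ZZ
[9] ZZ:ZZZ
ZZ::::
:ZZ:ZZ
:::ZZZ
[10] ZZZ::Z
ZZ:Z::
:ZZ:ZZ
:::ZZZ
[11] ZZZ::Z
ZZ:Z::
::Z:ZZ
ZZZZZZ
[12] ZZZ::Z
ZZ:Z:Z
::Z:::
ZZZZZ:
[13] Z::Z:Z
ZZZZ:Z
::Z:::
ZZZZZ:
[14] Z:Z:ZZ
ZZZ::Z
::Z:::
ZZZZZ:
[15] Z:Z:ZZ
ZZZ:ZZ
::ZZZZ
ZZZZ::
[16] ZZZ:ZZ
::::ZZ
:ZZZZZ
ZZZZ::
[17] ::::ZZ
:Z::ZZ
:ZZZZZ
ZZZZ::
[18] ZZ::ZZ
ZZ::ZZ
:ZZZZZ
ZZZZ::
[19] :Z::ZZ
::::ZZ
ZZZZZZ
ZZZZ::
[20] :Z::ZZ
::::ZZ
Z:ZZZZ
:::Z::
[21] :Z::ZZ
:Z::ZZ
:Z:ZZZ
:Z:Z::
[22] :Z::ZZ
:Z::ZZ
:::ZZZ
Z:ZZ::
[23] :Z:Z::
:Z:::Z
:::ZZZ
Z:ZZ::

10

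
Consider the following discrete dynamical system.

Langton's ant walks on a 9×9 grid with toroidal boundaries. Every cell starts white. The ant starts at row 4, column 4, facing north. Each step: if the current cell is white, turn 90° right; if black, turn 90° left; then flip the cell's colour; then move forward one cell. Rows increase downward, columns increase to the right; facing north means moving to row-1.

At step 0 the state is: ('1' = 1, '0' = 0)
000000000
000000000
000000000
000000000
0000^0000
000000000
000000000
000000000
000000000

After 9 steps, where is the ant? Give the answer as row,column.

4,3

gen 0: 000000000
000000000
000000000
000000000
0000^0000
000000000
000000000
000000000
000000000
gen 1: 000000000
000000000
000000000
000000000
00001>000
000000000
000000000
000000000
000000000
gen 2: 000000000
000000000
000000000
000000000
000011000
00000v000
000000000
000000000
000000000
gen 3: 000000000
000000000
000000000
000000000
000011000
0000<1000
000000000
000000000
000000000
gen 4: 000000000
000000000
000000000
000000000
0000^1000
000011000
000000000
000000000
000000000
gen 5: 000000000
000000000
000000000
000000000
000<01000
000011000
000000000
000000000
000000000
gen 6: 000000000
000000000
000000000
000^00000
000101000
000011000
000000000
000000000
000000000
gen 7: 000000000
000000000
000000000
0001>0000
000101000
000011000
000000000
000000000
000000000
gen 8: 000000000
000000000
000000000
000110000
0001v1000
000011000
000000000
000000000
000000000
gen 9: 000000000
000000000
000000000
000110000
000<11000
000011000
000000000
000000000
000000000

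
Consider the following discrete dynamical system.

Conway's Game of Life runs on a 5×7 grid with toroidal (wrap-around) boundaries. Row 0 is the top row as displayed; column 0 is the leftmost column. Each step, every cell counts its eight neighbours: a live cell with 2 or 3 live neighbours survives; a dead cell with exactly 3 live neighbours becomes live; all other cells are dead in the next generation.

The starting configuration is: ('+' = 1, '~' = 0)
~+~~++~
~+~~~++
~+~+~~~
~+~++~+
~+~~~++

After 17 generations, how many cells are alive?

[0] ~+~~++~
~+~~~++
~+~+~~~
~+~++~+
~+~~~++
[1] ~++~+~~
~+~~~++
~+~+~~+
~+~++~+
~+~+~~+
[2] ~+~++~+
~+~++++
~+~+~~+
~+~++~+
~+~~~~~
[3] ~+~+~~+
~+~~~~+
~+~~~~+
~+~+++~
~+~~~~~
[4] ~+~~~~~
~+~~~++
~+~~+~+
~+~~++~
~+~+~+~
[5] ~+~~+++
~++~~++
~++~+~+
~+~+~~+
++~~~+~
[6] ~~~~+~~
~~~~~~~
~~~~+~+
~~~++~+
~+~~~~~
[7] ~~~~~~~
~~~~~+~
~~~++~~
+~~++~~
~~~+++~
[8] ~~~~~+~
~~~~+~~
~~~+~+~
~~+~~~~
~~~+~+~
[9] ~~~~~+~
~~~~++~
~~~++~~
~~++~~~
~~~~+~~
[10] ~~~~~+~
~~~+~+~
~~+~~+~
~~+~~~~
~~~++~~
[11] ~~~+~+~
~~~~~++
~~+++~~
~~+~+~~
~~~++~~
[12] ~~~+~++
~~+~~++
~~+~+~~
~~+~~+~
~~+~~+~
[13] ~~++~~~
~~+~~~+
~++~+~+
~++~++~
~~++~+~
[14] ~+~~+~~
+~~~~+~
~~~~+~+
+~~~~~+
~~~~~+~
[15] ~~~~+++
+~~~+++
~~~~~~~
+~~~~~+
+~~~~++
[16] ~~~~~~~
+~~~+~~
~~~~~~~
+~~~~+~
~~~~+~~
[17] ~~~~~~~
~~~~~~~
~~~~~~+
~~~~~~~
~~~~~~~

1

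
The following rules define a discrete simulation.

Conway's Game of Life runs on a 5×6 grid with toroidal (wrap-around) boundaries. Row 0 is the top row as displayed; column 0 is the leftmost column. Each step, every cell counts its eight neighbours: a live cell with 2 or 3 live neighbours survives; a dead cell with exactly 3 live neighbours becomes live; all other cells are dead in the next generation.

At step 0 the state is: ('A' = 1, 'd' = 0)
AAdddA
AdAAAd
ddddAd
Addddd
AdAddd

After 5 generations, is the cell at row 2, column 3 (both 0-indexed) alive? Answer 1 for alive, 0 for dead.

t=0: AAdddA
AdAAAd
ddddAd
Addddd
AdAddd
t=1: ddddAd
AdAAAd
dAddAd
dAdddA
dddddd
t=2: ddddAA
dAAdAd
dAddAd
Addddd
dddddd
t=3: dddAAA
AAAdAd
AAAAdA
dddddd
dddddA
t=4: dAAAdd
dddddd
dddAAA
dAAdAA
dddddA
t=5: ddAddd
dddddd
AdAAdA
ddAddd
dddddA

1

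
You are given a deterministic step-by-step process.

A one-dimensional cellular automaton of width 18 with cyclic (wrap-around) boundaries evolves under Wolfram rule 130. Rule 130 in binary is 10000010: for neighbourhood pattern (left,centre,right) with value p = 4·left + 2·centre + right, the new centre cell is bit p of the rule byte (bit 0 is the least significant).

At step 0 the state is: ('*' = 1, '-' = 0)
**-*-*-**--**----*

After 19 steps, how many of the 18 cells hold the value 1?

gen 0: **-*-*-**--**----*
gen 1: *---------*-----*-
gen 2: ---------*-----*--
gen 3: --------*-----*---
gen 4: -------*-----*----
gen 5: ------*-----*-----
gen 6: -----*-----*------
gen 7: ----*-----*-------
gen 8: ---*-----*--------
gen 9: --*-----*---------
gen 10: -*-----*----------
gen 11: *-----*-----------
gen 12: -----*-----------*
gen 13: ----*-----------*-
gen 14: ---*-----------*--
gen 15: --*-----------*---
gen 16: -*-----------*----
gen 17: *-----------*-----
gen 18: -----------*-----*
gen 19: ----------*-----*-

2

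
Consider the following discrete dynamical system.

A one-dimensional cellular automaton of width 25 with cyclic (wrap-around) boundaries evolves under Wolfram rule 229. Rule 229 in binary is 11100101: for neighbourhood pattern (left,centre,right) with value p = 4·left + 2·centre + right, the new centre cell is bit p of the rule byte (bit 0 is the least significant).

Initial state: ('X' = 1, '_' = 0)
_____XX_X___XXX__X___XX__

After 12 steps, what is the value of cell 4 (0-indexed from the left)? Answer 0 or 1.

t=0: _____XX_X___XXX__X___XX__
t=1: XXXX__XXX_X__XX__X_X__X_X
t=2: XXXX___XXXX___X__XXX__XX_
t=3: _XXX_X__XXX_X_X___XX___XX
t=4: X_XXXX___XXXXXX_X__X_X__X
t=5: XX_XXX_X__XXXXXXX__XXX___
t=6: _XX_XXXX___XXXXXX___XX_X_
t=7: __XX_XXX_X__XXXXX_X__XXX_
t=8: X__XX_XXXX___XXXXXX___XX_
t=9: X___XX_XXX_X__XXXXX_X__XX
t=10: X_X__XX_XXXX___XXXXXX___X
t=11: XXX___XX_XXX_X__XXXXX_X__
t=12: _XX_X__XX_XXXX___XXXXXX__

1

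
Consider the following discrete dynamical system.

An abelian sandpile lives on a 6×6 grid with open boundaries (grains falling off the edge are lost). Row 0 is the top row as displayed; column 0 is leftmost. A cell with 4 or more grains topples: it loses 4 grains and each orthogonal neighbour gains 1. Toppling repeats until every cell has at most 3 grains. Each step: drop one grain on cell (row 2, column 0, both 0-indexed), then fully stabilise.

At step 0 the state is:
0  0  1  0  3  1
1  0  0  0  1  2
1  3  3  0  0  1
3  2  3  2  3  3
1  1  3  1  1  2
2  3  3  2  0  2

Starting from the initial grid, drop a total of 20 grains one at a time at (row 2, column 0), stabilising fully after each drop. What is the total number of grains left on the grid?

t=0: 0  0  1  0  3  1
1  0  0  0  1  2
1  3  3  0  0  1
3  2  3  2  3  3
1  1  3  1  1  2
2  3  3  2  0  2
t=1: 0  0  1  0  3  1
1  0  0  0  1  2
2  3  3  0  0  1
3  2  3  2  3  3
1  1  3  1  1  2
2  3  3  2  0  2
t=2: 0  0  1  0  3  1
1  0  0  0  1  2
3  3  3  0  0  1
3  2  3  2  3  3
1  1  3  1  1  2
2  3  3  2  0  2
t=3: 0  0  1  0  3  1
2  1  1  0  1  2
2  2  1  1  0  1
1  2  2  3  3  3
3  0  2  2  1  2
3  1  1  3  0  2
t=4: 0  0  1  0  3  1
2  1  1  0  1  2
3  2  1  1  0  1
1  2  2  3  3  3
3  0  2  2  1  2
3  1  1  3  0  2
t=5: 0  0  1  0  3  1
3  1  1  0  1  2
0  3  1  1  0  1
2  2  2  3  3  3
3  0  2  2  1  2
3  1  1  3  0  2
t=6: 0  0  1  0  3  1
3  1  1  0  1  2
1  3  1  1  0  1
2  2  2  3  3  3
3  0  2  2  1  2
3  1  1  3  0  2
t=7: 0  0  1  0  3  1
3  1  1  0  1  2
2  3  1  1  0  1
2  2  2  3  3  3
3  0  2  2  1  2
3  1  1  3  0  2
t=8: 0  0  1  0  3  1
3  1  1  0  1  2
3  3  1  1  0  1
2  2  2  3  3  3
3  0  2  2  1  2
3  1  1  3  0  2
t=9: 1  0  1  0  3  1
0  3  1  0  1  2
2  0  2  1  0  1
3  3  2  3  3  3
3  0  2  2  1  2
3  1  1  3  0  2
t=10: 1  0  1  0  3  1
0  3  1  0  1  2
3  0  2  1  0  1
3  3  2  3  3  3
3  0  2  2  1  2
3  1  1  3  0  2
t=11: 1  0  1  0  3  1
1  3  1  0  1  2
1  2  2  1  0  1
2  0  3  3  3  3
1  2  2  2  1  2
0  2  1  3  0  2
t=12: 1  0  1  0  3  1
1  3  1  0  1  2
2  2  2  1  0  1
2  0  3  3  3  3
1  2  2  2  1  2
0  2  1  3  0  2
t=13: 1  0  1  0  3  1
1  3  1  0  1  2
3  2  2  1  0  1
2  0  3  3  3  3
1  2  2  2  1  2
0  2  1  3  0  2
t=14: 1  0  1  0  3  1
2  3  1  0  1  2
0  3  2  1  0  1
3  0  3  3  3  3
1  2  2  2  1  2
0  2  1  3  0  2
t=15: 1  0  1  0  3  1
2  3  1  0  1  2
1  3  2  1  0  1
3  0  3  3  3  3
1  2  2  2  1  2
0  2  1  3  0  2
t=16: 1  0  1  0  3  1
2  3  1  0  1  2
2  3  2  1  0  1
3  0  3  3  3  3
1  2  2  2  1  2
0  2  1  3  0  2
t=17: 1  0  1  0  3  1
2  3  1  0  1  2
3  3  2  1  0  1
3  0  3  3  3  3
1  2  2  2  1  2
0  2  1  3  0  2
t=18: 2  1  1  0  3  1
0  1  2  0  1  2
3  1  3  1  0  1
0  2  3  3  3  3
2  2  2  2  1  2
0  2  1  3  0  2
t=19: 2  1  1  0  3  1
1  1  2  0  1  2
0  2  3  1  0  1
1  2  3  3  3  3
2  2  2  2  1  2
0  2  1  3  0  2
t=20: 2  1  1  0  3  1
1  1  2  0  1  2
1  2  3  1  0  1
1  2  3  3  3  3
2  2  2  2  1  2
0  2  1  3  0  2

57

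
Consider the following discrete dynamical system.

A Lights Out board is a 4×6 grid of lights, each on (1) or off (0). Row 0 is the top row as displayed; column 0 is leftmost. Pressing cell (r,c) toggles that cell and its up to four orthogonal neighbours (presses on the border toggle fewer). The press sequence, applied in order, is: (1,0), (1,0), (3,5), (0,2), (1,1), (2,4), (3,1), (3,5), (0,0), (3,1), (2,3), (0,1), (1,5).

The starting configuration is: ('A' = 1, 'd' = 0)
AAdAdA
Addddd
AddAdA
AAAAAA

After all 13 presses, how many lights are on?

gen 0: AAdAdA
Addddd
AddAdA
AAAAAA
gen 1: dAdAdA
dAdddd
dddAdA
AAAAAA
gen 2: AAdAdA
Addddd
AddAdA
AAAAAA
gen 3: AAdAdA
Addddd
AddAdd
AAAAdd
gen 4: AdAddA
AdAddd
AddAdd
AAAAdd
gen 5: AAAddA
dAdddd
AAdAdd
AAAAdd
gen 6: AAAddA
dAddAd
AAddAA
AAAAAd
gen 7: AAAddA
dAddAd
AdddAA
dddAAd
gen 8: AAAddA
dAddAd
AdddAd
dddAdA
gen 9: ddAddA
AAddAd
AdddAd
dddAdA
gen 10: ddAddA
AAddAd
AAddAd
AAAAdA
gen 11: ddAddA
AAdAAd
AAAAdd
AAAddA
gen 12: AAdddA
AddAAd
AAAAdd
AAAddA
gen 13: AAdddd
AddAdA
AAAAdA
AAAddA

14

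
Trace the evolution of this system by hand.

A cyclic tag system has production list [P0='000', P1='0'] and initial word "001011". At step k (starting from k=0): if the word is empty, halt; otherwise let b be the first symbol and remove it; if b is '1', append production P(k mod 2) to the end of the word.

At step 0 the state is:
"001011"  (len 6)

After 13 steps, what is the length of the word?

0

0) "001011"  (len 6)
1) "01011"  (len 5)
2) "1011"  (len 4)
3) "011000"  (len 6)
4) "11000"  (len 5)
5) "1000000"  (len 7)
6) "0000000"  (len 7)
7) "000000"  (len 6)
8) "00000"  (len 5)
9) "0000"  (len 4)
10) "000"  (len 3)
11) "00"  (len 2)
12) "0"  (len 1)
13) (halted — word empty)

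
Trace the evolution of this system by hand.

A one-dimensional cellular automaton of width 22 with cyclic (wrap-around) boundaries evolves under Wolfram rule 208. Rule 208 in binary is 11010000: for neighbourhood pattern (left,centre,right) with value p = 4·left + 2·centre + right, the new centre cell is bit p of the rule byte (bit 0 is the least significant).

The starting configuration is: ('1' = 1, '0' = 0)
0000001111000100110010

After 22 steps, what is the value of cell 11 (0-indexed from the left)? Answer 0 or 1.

0

step 0: 0000001111000100110010
step 1: 0000000111100010011001
step 2: 1000000011110001001100
step 3: 0100000001111000100110
step 4: 0010000000111100010011
step 5: 1001000000011110001001
step 6: 1100100000001111000100
step 7: 0110010000000111100010
step 8: 0011001000000011110001
step 9: 1001100100000001111000
step 10: 0100110010000000111100
step 11: 0010011001000000011110
step 12: 0001001100100000001111
step 13: 1000100110010000000111
step 14: 1100010011001000000011
step 15: 1110001001100100000001
step 16: 1111000100110010000000
step 17: 0111100010011001000000
step 18: 0011110001001100100000
step 19: 0001111000100110010000
step 20: 0000111100010011001000
step 21: 0000011110001001100100
step 22: 0000001111000100110010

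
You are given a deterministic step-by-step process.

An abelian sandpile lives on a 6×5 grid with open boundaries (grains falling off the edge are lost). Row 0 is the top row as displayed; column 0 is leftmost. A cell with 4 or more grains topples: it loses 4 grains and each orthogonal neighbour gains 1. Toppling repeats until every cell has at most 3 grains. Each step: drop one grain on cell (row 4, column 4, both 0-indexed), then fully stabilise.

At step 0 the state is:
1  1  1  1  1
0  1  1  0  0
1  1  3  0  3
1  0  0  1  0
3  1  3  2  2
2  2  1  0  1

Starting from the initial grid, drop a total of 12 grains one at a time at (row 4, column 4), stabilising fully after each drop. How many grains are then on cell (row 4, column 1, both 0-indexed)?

2

gen 0: 1  1  1  1  1
0  1  1  0  0
1  1  3  0  3
1  0  0  1  0
3  1  3  2  2
2  2  1  0  1
gen 1: 1  1  1  1  1
0  1  1  0  0
1  1  3  0  3
1  0  0  1  0
3  1  3  2  3
2  2  1  0  1
gen 2: 1  1  1  1  1
0  1  1  0  0
1  1  3  0  3
1  0  0  1  1
3  1  3  3  0
2  2  1  0  2
gen 3: 1  1  1  1  1
0  1  1  0  0
1  1  3  0  3
1  0  0  1  1
3  1  3  3  1
2  2  1  0  2
gen 4: 1  1  1  1  1
0  1  1  0  0
1  1  3  0  3
1  0  0  1  1
3  1  3  3  2
2  2  1  0  2
gen 5: 1  1  1  1  1
0  1  1  0  0
1  1  3  0  3
1  0  0  1  1
3  1  3  3  3
2  2  1  0  2
gen 6: 1  1  1  1  1
0  1  1  0  0
1  1  3  0  3
1  0  1  2  2
3  2  0  1  1
2  2  2  1  3
gen 7: 1  1  1  1  1
0  1  1  0  0
1  1  3  0  3
1  0  1  2  2
3  2  0  1  2
2  2  2  1  3
gen 8: 1  1  1  1  1
0  1  1  0  0
1  1  3  0  3
1  0  1  2  2
3  2  0  1  3
2  2  2  1  3
gen 9: 1  1  1  1  1
0  1  1  0  0
1  1  3  0  3
1  0  1  2  3
3  2  0  2  1
2  2  2  2  0
gen 10: 1  1  1  1  1
0  1  1  0  0
1  1  3  0  3
1  0  1  2  3
3  2  0  2  2
2  2  2  2  0
gen 11: 1  1  1  1  1
0  1  1  0  0
1  1  3  0  3
1  0  1  2  3
3  2  0  2  3
2  2  2  2  0
gen 12: 1  1  1  1  1
0  1  1  0  1
1  1  3  1  0
1  0  1  3  1
3  2  0  3  1
2  2  2  2  1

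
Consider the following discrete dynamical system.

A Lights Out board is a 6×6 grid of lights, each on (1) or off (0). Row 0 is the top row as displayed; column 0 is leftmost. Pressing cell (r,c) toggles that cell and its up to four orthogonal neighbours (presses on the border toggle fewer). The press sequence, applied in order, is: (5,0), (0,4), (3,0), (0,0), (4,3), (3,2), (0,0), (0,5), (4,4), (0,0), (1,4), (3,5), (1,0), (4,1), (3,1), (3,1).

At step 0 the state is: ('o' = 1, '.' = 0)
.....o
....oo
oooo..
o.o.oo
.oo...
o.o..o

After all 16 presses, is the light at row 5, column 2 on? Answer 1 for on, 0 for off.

k=0  .....o
....oo
oooo..
o.o.oo
.oo...
o.o..o
k=1  .....o
....oo
oooo..
o.o.oo
ooo...
.oo..o
k=2  ...oo.
.....o
oooo..
o.o.oo
ooo...
.oo..o
k=3  ...oo.
.....o
.ooo..
.oo.oo
.oo...
.oo..o
k=4  oo.oo.
o....o
.ooo..
.oo.oo
.oo...
.oo..o
k=5  oo.oo.
o....o
.ooo..
.ooooo
.o.oo.
.ooo.o
k=6  oo.oo.
o....o
.o.o..
....oo
.oooo.
.ooo.o
k=7  ...oo.
.....o
.o.o..
....oo
.oooo.
.ooo.o
k=8  ...o.o
......
.o.o..
....oo
.oooo.
.ooo.o
k=9  ...o.o
......
.o.o..
.....o
.oo..o
.ooooo
k=10  oo.o.o
o.....
.o.o..
.....o
.oo..o
.ooooo
k=11  oo.ooo
o..ooo
.o.oo.
.....o
.oo..o
.ooooo
k=12  oo.ooo
o..ooo
.o.ooo
....o.
.oo...
.ooooo
k=13  .o.ooo
.o.ooo
oo.ooo
....o.
.oo...
.ooooo
k=14  .o.ooo
.o.ooo
oo.ooo
.o..o.
o.....
..oooo
k=15  .o.ooo
.o.ooo
o..ooo
o.o.o.
oo....
..oooo
k=16  .o.ooo
.o.ooo
oo.ooo
.o..o.
o.....
..oooo

1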